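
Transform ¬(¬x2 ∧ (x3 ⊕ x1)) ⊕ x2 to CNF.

(x2 ∨ ¬x3 ∨ x1) ∧ (x2 ∨ ¬x1 ∨ x3) ∧ ¬x2

¬(¬x2 ∧ (x3 ⊕ x1)) ⊕ x2
≡ (¬(¬x2 ∧ (x3 ⊕ x1)) ∨ x2) ∧ ¬(¬(¬x2 ∧ (x3 ⊕ x1)) ∧ x2)   — expand ⊕
≡ (¬(¬x2 ∧ (x3 ∨ x1) ∧ ¬(x3 ∧ x1)) ∨ x2) ∧ ¬(¬(¬x2 ∧ (x3 ⊕ x1)) ∧ x2)   — expand ⊕
≡ (¬(¬x2 ∧ (x3 ∨ x1) ∧ ¬(x3 ∧ x1)) ∨ x2) ∧ ¬(¬(¬x2 ∧ (x3 ∨ x1) ∧ ¬(x3 ∧ x1)) ∧ x2)   — expand ⊕
≡ (¬¬x2 ∨ ¬(x3 ∨ x1) ∨ ¬¬(x3 ∧ x1) ∨ x2) ∧ ¬(¬(¬x2 ∧ (x3 ∨ x1) ∧ ¬(x3 ∧ x1)) ∧ x2)   — De Morgan
≡ (x2 ∨ ¬(x3 ∨ x1) ∨ ¬¬(x3 ∧ x1) ∨ x2) ∧ ¬(¬(¬x2 ∧ (x3 ∨ x1) ∧ ¬(x3 ∧ x1)) ∧ x2)   — double negation
≡ (x2 ∨ (¬x3 ∧ ¬x1) ∨ ¬¬(x3 ∧ x1) ∨ x2) ∧ ¬(¬(¬x2 ∧ (x3 ∨ x1) ∧ ¬(x3 ∧ x1)) ∧ x2)   — De Morgan
≡ (x2 ∨ (¬x3 ∧ ¬x1) ∨ (x3 ∧ x1) ∨ x2) ∧ ¬(¬(¬x2 ∧ (x3 ∨ x1) ∧ ¬(x3 ∧ x1)) ∧ x2)   — double negation
≡ (x2 ∨ (¬x3 ∧ ¬x1) ∨ (x3 ∧ x1) ∨ x2) ∧ (¬¬(¬x2 ∧ (x3 ∨ x1) ∧ ¬(x3 ∧ x1)) ∨ ¬x2)   — De Morgan
≡ (x2 ∨ (¬x3 ∧ ¬x1) ∨ (x3 ∧ x1) ∨ x2) ∧ ((¬x2 ∧ (x3 ∨ x1) ∧ ¬(x3 ∧ x1)) ∨ ¬x2)   — double negation
≡ (x2 ∨ (¬x3 ∧ ¬x1) ∨ (x3 ∧ x1) ∨ x2) ∧ ((¬x2 ∧ (x3 ∨ x1) ∧ (¬x3 ∨ ¬x1)) ∨ ¬x2)   — De Morgan
≡ (x2 ∨ ¬x3 ∨ x3 ∨ x2) ∧ (x2 ∨ ¬x3 ∨ x1 ∨ x2) ∧ (x2 ∨ ¬x1 ∨ x3 ∨ x2) ∧ (x2 ∨ ¬x1 ∨ x1 ∨ x2) ∧ (¬x2 ∨ ¬x2) ∧ (x3 ∨ x1 ∨ ¬x2) ∧ (¬x3 ∨ ¬x1 ∨ ¬x2)   — distribute ∨ over ∧
≡ (x2 ∨ ¬x3 ∨ x1) ∧ (x2 ∨ ¬x1 ∨ x3) ∧ ¬x2   — simplify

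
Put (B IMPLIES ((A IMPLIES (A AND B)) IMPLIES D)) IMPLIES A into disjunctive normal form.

(B IMPLIES ((A IMPLIES (A AND B)) IMPLIES D)) IMPLIES A
= NOT (B IMPLIES ((A IMPLIES (A AND B)) IMPLIES D)) OR A   [eliminate IMPLIES]
= NOT (NOT B OR ((A IMPLIES (A AND B)) IMPLIES D)) OR A   [eliminate IMPLIES]
= NOT (NOT B OR NOT (A IMPLIES (A AND B)) OR D) OR A   [eliminate IMPLIES]
= NOT (NOT B OR NOT (NOT A OR (A AND B)) OR D) OR A   [eliminate IMPLIES]
= (NOT NOT B AND NOT NOT (NOT A OR (A AND B)) AND NOT D) OR A   [De Morgan]
= (B AND NOT NOT (NOT A OR (A AND B)) AND NOT D) OR A   [double negation]
= (B AND (NOT A OR (A AND B)) AND NOT D) OR A   [double negation]
= (B AND NOT A AND NOT D) OR (B AND A AND B AND NOT D) OR A   [distribute AND over OR]
= (B AND NOT A AND NOT D) OR A   [simplify]

(B AND NOT A AND NOT D) OR A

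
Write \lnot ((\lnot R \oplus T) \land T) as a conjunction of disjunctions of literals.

\lnot T \lor \lnot R

\lnot ((\lnot R \oplus T) \land T)
= \lnot ((\lnot R \lor T) \land \lnot (\lnot R \land T) \land T)   — expand \oplus
= \lnot (\lnot R \lor T) \lor \lnot \lnot (\lnot R \land T) \lor \lnot T   — De Morgan
= (\lnot \lnot R \land \lnot T) \lor \lnot \lnot (\lnot R \land T) \lor \lnot T   — De Morgan
= (R \land \lnot T) \lor \lnot \lnot (\lnot R \land T) \lor \lnot T   — double negation
= (R \land \lnot T) \lor (\lnot R \land T) \lor \lnot T   — double negation
= (R \lor \lnot R \lor \lnot T) \land (R \lor T \lor \lnot T) \land (\lnot T \lor \lnot R \lor \lnot T) \land (\lnot T \lor T \lor \lnot T)   — distribute \lor over \land
= \lnot T \lor \lnot R   — simplify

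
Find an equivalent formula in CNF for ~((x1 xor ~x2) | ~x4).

(~x1 | ~x2) & (x2 | x1) & x4

~((x1 xor ~x2) | ~x4)
⇔ ~(((x1 | ~x2) & ~(x1 & ~x2)) | ~x4)   [expand xor]
⇔ ~((x1 | ~x2) & ~(x1 & ~x2)) & ~~x4   [De Morgan]
⇔ (~(x1 | ~x2) | ~~(x1 & ~x2)) & ~~x4   [De Morgan]
⇔ ((~x1 & ~~x2) | ~~(x1 & ~x2)) & ~~x4   [De Morgan]
⇔ ((~x1 & x2) | ~~(x1 & ~x2)) & ~~x4   [double negation]
⇔ ((~x1 & x2) | (x1 & ~x2)) & ~~x4   [double negation]
⇔ ((~x1 & x2) | (x1 & ~x2)) & x4   [double negation]
⇔ (~x1 | x1) & (~x1 | ~x2) & (x2 | x1) & (x2 | ~x2) & x4   [distribute | over &]
⇔ (~x1 | ~x2) & (x2 | x1) & x4   [simplify]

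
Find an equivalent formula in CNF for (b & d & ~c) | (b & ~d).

(b & d & ~c) | (b & ~d)
≡ (b | b) & (b | ~d) & (d | b) & (d | ~d) & (~c | b) & (~c | ~d)   [distribute | over &]
≡ b & (~c | ~d)   [simplify]

b & (~c | ~d)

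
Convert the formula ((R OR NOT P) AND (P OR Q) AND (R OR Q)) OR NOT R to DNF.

(R AND P) OR (R AND Q) OR (NOT P AND Q) OR NOT R

((R OR NOT P) AND (P OR Q) AND (R OR Q)) OR NOT R
⇔ (R AND P AND R) OR (R AND P AND Q) OR (R AND Q AND R) OR (R AND Q AND Q) OR (NOT P AND P AND R) OR (NOT P AND P AND Q) OR (NOT P AND Q AND R) OR (NOT P AND Q AND Q) OR NOT R   [distribute AND over OR]
⇔ (R AND P) OR (R AND Q) OR (NOT P AND Q) OR NOT R   [simplify]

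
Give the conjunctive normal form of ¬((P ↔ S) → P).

(¬S ∨ P) ∧ ¬P

¬((P ↔ S) → P)
≡ ¬(¬(P ↔ S) ∨ P)   [eliminate →]
≡ ¬(¬((P → S) ∧ (S → P)) ∨ P)   [eliminate ↔]
≡ ¬(¬((¬P ∨ S) ∧ (S → P)) ∨ P)   [eliminate →]
≡ ¬(¬((¬P ∨ S) ∧ (¬S ∨ P)) ∨ P)   [eliminate →]
≡ ¬¬((¬P ∨ S) ∧ (¬S ∨ P)) ∧ ¬P   [De Morgan]
≡ (¬P ∨ S) ∧ (¬S ∨ P) ∧ ¬P   [double negation]
≡ (¬S ∨ P) ∧ ¬P   [simplify]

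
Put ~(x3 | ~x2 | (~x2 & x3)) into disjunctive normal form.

~(x3 | ~x2 | (~x2 & x3))
= ~x3 & ~~x2 & ~(~x2 & x3)
= ~x3 & x2 & ~(~x2 & x3)
= ~x3 & x2 & (~~x2 | ~x3)
= ~x3 & x2 & (x2 | ~x3)
= (~x3 & x2 & x2) | (~x3 & x2 & ~x3)
= ~x3 & x2

~x3 & x2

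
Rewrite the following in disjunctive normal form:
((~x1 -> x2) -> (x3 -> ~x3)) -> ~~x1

((~x1 -> x2) -> (x3 -> ~x3)) -> ~~x1
⇔ ~((~x1 -> x2) -> (x3 -> ~x3)) | ~~x1   [eliminate ->]
⇔ ~(~(~x1 -> x2) | (x3 -> ~x3)) | ~~x1   [eliminate ->]
⇔ ~(~(~~x1 | x2) | (x3 -> ~x3)) | ~~x1   [eliminate ->]
⇔ ~(~(~~x1 | x2) | ~x3 | ~x3) | ~~x1   [eliminate ->]
⇔ (~~(~~x1 | x2) & ~~x3 & ~~x3) | ~~x1   [De Morgan]
⇔ ((~~x1 | x2) & ~~x3 & ~~x3) | ~~x1   [double negation]
⇔ ((x1 | x2) & ~~x3 & ~~x3) | ~~x1   [double negation]
⇔ ((x1 | x2) & x3 & ~~x3) | ~~x1   [double negation]
⇔ ((x1 | x2) & x3 & x3) | ~~x1   [double negation]
⇔ ((x1 | x2) & x3 & x3) | x1   [double negation]
⇔ (x1 & x3 & x3) | (x2 & x3 & x3) | x1   [distribute & over |]
⇔ (x2 & x3) | x1   [simplify]

(x2 & x3) | x1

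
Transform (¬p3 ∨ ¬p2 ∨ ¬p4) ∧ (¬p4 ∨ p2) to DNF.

(¬p3 ∨ ¬p2 ∨ ¬p4) ∧ (¬p4 ∨ p2)
= (¬p3 ∧ ¬p4) ∨ (¬p3 ∧ p2) ∨ (¬p2 ∧ ¬p4) ∨ (¬p2 ∧ p2) ∨ (¬p4 ∧ ¬p4) ∨ (¬p4 ∧ p2)   (distribute ∧ over ∨)
= (¬p3 ∧ p2) ∨ ¬p4   (simplify)

(¬p3 ∧ p2) ∨ ¬p4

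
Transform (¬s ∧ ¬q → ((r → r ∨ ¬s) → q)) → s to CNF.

(¬s ∧ ¬q → ((r → r ∨ ¬s) → q)) → s
⇔ ¬(¬s ∧ ¬q → ((r → r ∨ ¬s) → q)) ∨ s   (eliminate →)
⇔ ¬(¬(¬s ∧ ¬q) ∨ ((r → r ∨ ¬s) → q)) ∨ s   (eliminate →)
⇔ ¬(¬(¬s ∧ ¬q) ∨ ¬(r → r ∨ ¬s) ∨ q) ∨ s   (eliminate →)
⇔ ¬(¬(¬s ∧ ¬q) ∨ ¬(¬r ∨ r ∨ ¬s) ∨ q) ∨ s   (eliminate →)
⇔ ¬¬(¬s ∧ ¬q) ∧ ¬¬(¬r ∨ r ∨ ¬s) ∧ ¬q ∨ s   (De Morgan)
⇔ ¬s ∧ ¬q ∧ ¬¬(¬r ∨ r ∨ ¬s) ∧ ¬q ∨ s   (double negation)
⇔ ¬s ∧ ¬q ∧ (¬r ∨ r ∨ ¬s) ∧ ¬q ∨ s   (double negation)
⇔ (¬s ∨ s) ∧ (¬q ∨ s) ∧ (¬r ∨ r ∨ ¬s ∨ s) ∧ (¬q ∨ s)   (distribute ∨ over ∧)
⇔ ¬q ∨ s   (simplify)

¬q ∨ s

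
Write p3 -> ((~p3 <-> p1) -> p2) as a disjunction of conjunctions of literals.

p3 -> ((~p3 <-> p1) -> p2)
≡ ~p3 | ((~p3 <-> p1) -> p2)   — eliminate ->
≡ ~p3 | ~(~p3 <-> p1) | p2   — eliminate ->
≡ ~p3 | ~((~p3 -> p1) & (p1 -> ~p3)) | p2   — eliminate <->
≡ ~p3 | ~((~~p3 | p1) & (p1 -> ~p3)) | p2   — eliminate ->
≡ ~p3 | ~((~~p3 | p1) & (~p1 | ~p3)) | p2   — eliminate ->
≡ ~p3 | ~(~~p3 | p1) | ~(~p1 | ~p3) | p2   — De Morgan
≡ ~p3 | (~~~p3 & ~p1) | ~(~p1 | ~p3) | p2   — De Morgan
≡ ~p3 | (~p3 & ~p1) | ~(~p1 | ~p3) | p2   — double negation
≡ ~p3 | (~p3 & ~p1) | (~~p1 & ~~p3) | p2   — De Morgan
≡ ~p3 | (~p3 & ~p1) | (p1 & ~~p3) | p2   — double negation
≡ ~p3 | (~p3 & ~p1) | (p1 & p3) | p2   — double negation
≡ ~p3 | (p1 & p3) | p2   — simplify

~p3 | (p1 & p3) | p2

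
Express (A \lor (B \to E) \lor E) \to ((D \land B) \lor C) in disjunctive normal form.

(A \lor (B \to E) \lor E) \to ((D \land B) \lor C)
⇔ \lnot (A \lor (B \to E) \lor E) \lor (D \land B) \lor C   [eliminate \to]
⇔ \lnot (A \lor \lnot B \lor E \lor E) \lor (D \land B) \lor C   [eliminate \to]
⇔ (\lnot A \land \lnot \lnot B \land \lnot E \land \lnot E) \lor (D \land B) \lor C   [De Morgan]
⇔ (\lnot A \land B \land \lnot E \land \lnot E) \lor (D \land B) \lor C   [double negation]
⇔ (\lnot A \land B \land \lnot E) \lor (D \land B) \lor C   [simplify]

(\lnot A \land B \land \lnot E) \lor (D \land B) \lor C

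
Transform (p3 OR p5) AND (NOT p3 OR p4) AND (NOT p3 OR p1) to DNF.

(p3 AND p4 AND p1) OR (p5 AND NOT p3) OR (p5 AND p4 AND p1)

(p3 OR p5) AND (NOT p3 OR p4) AND (NOT p3 OR p1)
= (p3 AND NOT p3 AND NOT p3) OR (p3 AND NOT p3 AND p1) OR (p3 AND p4 AND NOT p3) OR (p3 AND p4 AND p1) OR (p5 AND NOT p3 AND NOT p3) OR (p5 AND NOT p3 AND p1) OR (p5 AND p4 AND NOT p3) OR (p5 AND p4 AND p1)   — distribute AND over OR
= (p3 AND p4 AND p1) OR (p5 AND NOT p3) OR (p5 AND p4 AND p1)   — simplify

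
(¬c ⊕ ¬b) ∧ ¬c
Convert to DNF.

¬c ∧ b

(¬c ⊕ ¬b) ∧ ¬c
≡ (¬c ∧ ¬¬b ∨ ¬¬c ∧ ¬b) ∧ ¬c   [expand ⊕]
≡ (¬c ∧ b ∨ ¬¬c ∧ ¬b) ∧ ¬c   [double negation]
≡ (¬c ∧ b ∨ c ∧ ¬b) ∧ ¬c   [double negation]
≡ ¬c ∧ b ∧ ¬c ∨ c ∧ ¬b ∧ ¬c   [distribute ∧ over ∨]
≡ ¬c ∧ b   [simplify]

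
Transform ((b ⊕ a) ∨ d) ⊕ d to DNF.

(b ∧ ¬a ∧ ¬d) ∨ (¬b ∧ a ∧ ¬d)

((b ⊕ a) ∨ d) ⊕ d
≡ (((b ⊕ a) ∨ d) ∧ ¬d) ∨ (¬((b ⊕ a) ∨ d) ∧ d)   — expand ⊕
≡ (((b ∧ ¬a) ∨ (¬b ∧ a) ∨ d) ∧ ¬d) ∨ (¬((b ⊕ a) ∨ d) ∧ d)   — expand ⊕
≡ (((b ∧ ¬a) ∨ (¬b ∧ a) ∨ d) ∧ ¬d) ∨ (¬((b ∧ ¬a) ∨ (¬b ∧ a) ∨ d) ∧ d)   — expand ⊕
≡ (((b ∧ ¬a) ∨ (¬b ∧ a) ∨ d) ∧ ¬d) ∨ (¬(b ∧ ¬a) ∧ ¬(¬b ∧ a) ∧ ¬d ∧ d)   — De Morgan
≡ (((b ∧ ¬a) ∨ (¬b ∧ a) ∨ d) ∧ ¬d) ∨ ((¬b ∨ ¬¬a) ∧ ¬(¬b ∧ a) ∧ ¬d ∧ d)   — De Morgan
≡ (((b ∧ ¬a) ∨ (¬b ∧ a) ∨ d) ∧ ¬d) ∨ ((¬b ∨ a) ∧ ¬(¬b ∧ a) ∧ ¬d ∧ d)   — double negation
≡ (((b ∧ ¬a) ∨ (¬b ∧ a) ∨ d) ∧ ¬d) ∨ ((¬b ∨ a) ∧ (¬¬b ∨ ¬a) ∧ ¬d ∧ d)   — De Morgan
≡ (((b ∧ ¬a) ∨ (¬b ∧ a) ∨ d) ∧ ¬d) ∨ ((¬b ∨ a) ∧ (b ∨ ¬a) ∧ ¬d ∧ d)   — double negation
≡ (b ∧ ¬a ∧ ¬d) ∨ (¬b ∧ a ∧ ¬d) ∨ (d ∧ ¬d) ∨ (¬b ∧ b ∧ ¬d ∧ d) ∨ (¬b ∧ ¬a ∧ ¬d ∧ d) ∨ (a ∧ b ∧ ¬d ∧ d) ∨ (a ∧ ¬a ∧ ¬d ∧ d)   — distribute ∧ over ∨
≡ (b ∧ ¬a ∧ ¬d) ∨ (¬b ∧ a ∧ ¬d)   — simplify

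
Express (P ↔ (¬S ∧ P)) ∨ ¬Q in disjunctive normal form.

¬P ∨ (¬S ∧ P) ∨ ¬Q

(P ↔ (¬S ∧ P)) ∨ ¬Q
≡ ((P → (¬S ∧ P)) ∧ ((¬S ∧ P) → P)) ∨ ¬Q   — eliminate ↔
≡ ((¬P ∨ (¬S ∧ P)) ∧ ((¬S ∧ P) → P)) ∨ ¬Q   — eliminate →
≡ ((¬P ∨ (¬S ∧ P)) ∧ (¬(¬S ∧ P) ∨ P)) ∨ ¬Q   — eliminate →
≡ ((¬P ∨ (¬S ∧ P)) ∧ (¬¬S ∨ ¬P ∨ P)) ∨ ¬Q   — De Morgan
≡ ((¬P ∨ (¬S ∧ P)) ∧ (S ∨ ¬P ∨ P)) ∨ ¬Q   — double negation
≡ (¬P ∧ S) ∨ (¬P ∧ ¬P) ∨ (¬P ∧ P) ∨ (¬S ∧ P ∧ S) ∨ (¬S ∧ P ∧ ¬P) ∨ (¬S ∧ P ∧ P) ∨ ¬Q   — distribute ∧ over ∨
≡ ¬P ∨ (¬S ∧ P) ∨ ¬Q   — simplify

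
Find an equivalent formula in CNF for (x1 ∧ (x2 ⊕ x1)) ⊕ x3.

(x1 ∧ (x2 ⊕ x1)) ⊕ x3
≡ ((x1 ∧ (x2 ⊕ x1)) ∨ x3) ∧ ¬(x1 ∧ (x2 ⊕ x1) ∧ x3)
≡ ((x1 ∧ (x2 ∨ x1) ∧ ¬(x2 ∧ x1)) ∨ x3) ∧ ¬(x1 ∧ (x2 ⊕ x1) ∧ x3)
≡ ((x1 ∧ (x2 ∨ x1) ∧ ¬(x2 ∧ x1)) ∨ x3) ∧ ¬(x1 ∧ (x2 ∨ x1) ∧ ¬(x2 ∧ x1) ∧ x3)
≡ ((x1 ∧ (x2 ∨ x1) ∧ (¬x2 ∨ ¬x1)) ∨ x3) ∧ ¬(x1 ∧ (x2 ∨ x1) ∧ ¬(x2 ∧ x1) ∧ x3)
≡ ((x1 ∧ (x2 ∨ x1) ∧ (¬x2 ∨ ¬x1)) ∨ x3) ∧ (¬x1 ∨ ¬(x2 ∨ x1) ∨ ¬¬(x2 ∧ x1) ∨ ¬x3)
≡ ((x1 ∧ (x2 ∨ x1) ∧ (¬x2 ∨ ¬x1)) ∨ x3) ∧ (¬x1 ∨ (¬x2 ∧ ¬x1) ∨ ¬¬(x2 ∧ x1) ∨ ¬x3)
≡ ((x1 ∧ (x2 ∨ x1) ∧ (¬x2 ∨ ¬x1)) ∨ x3) ∧ (¬x1 ∨ (¬x2 ∧ ¬x1) ∨ (x2 ∧ x1) ∨ ¬x3)
≡ (x1 ∨ x3) ∧ (x2 ∨ x1 ∨ x3) ∧ (¬x2 ∨ ¬x1 ∨ x3) ∧ (¬x1 ∨ ¬x2 ∨ x2 ∨ ¬x3) ∧ (¬x1 ∨ ¬x2 ∨ x1 ∨ ¬x3) ∧ (¬x1 ∨ ¬x1 ∨ x2 ∨ ¬x3) ∧ (¬x1 ∨ ¬x1 ∨ x1 ∨ ¬x3)
≡ (x1 ∨ x3) ∧ (¬x2 ∨ ¬x1 ∨ x3) ∧ (¬x1 ∨ x2 ∨ ¬x3)

(x1 ∨ x3) ∧ (¬x2 ∨ ¬x1 ∨ x3) ∧ (¬x1 ∨ x2 ∨ ¬x3)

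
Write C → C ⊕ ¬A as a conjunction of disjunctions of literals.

¬C ∨ A

C → C ⊕ ¬A
≡ ¬C ∨ (C ⊕ ¬A)   (eliminate →)
≡ ¬C ∨ (C ∨ ¬A) ∧ ¬(C ∧ ¬A)   (expand ⊕)
≡ ¬C ∨ (C ∨ ¬A) ∧ (¬C ∨ ¬¬A)   (De Morgan)
≡ ¬C ∨ (C ∨ ¬A) ∧ (¬C ∨ A)   (double negation)
≡ (¬C ∨ C ∨ ¬A) ∧ (¬C ∨ ¬C ∨ A)   (distribute ∨ over ∧)
≡ ¬C ∨ A   (simplify)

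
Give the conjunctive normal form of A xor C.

A xor C
= (A | C) & ~(A & C)   (expand xor)
= (A | C) & (~A | ~C)   (De Morgan)

(A | C) & (~A | ~C)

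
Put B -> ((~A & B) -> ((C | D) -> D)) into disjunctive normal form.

~B | A | (~C & ~D) | D

B -> ((~A & B) -> ((C | D) -> D))
⇔ ~B | ((~A & B) -> ((C | D) -> D))   (eliminate ->)
⇔ ~B | ~(~A & B) | ((C | D) -> D)   (eliminate ->)
⇔ ~B | ~(~A & B) | ~(C | D) | D   (eliminate ->)
⇔ ~B | ~~A | ~B | ~(C | D) | D   (De Morgan)
⇔ ~B | A | ~B | ~(C | D) | D   (double negation)
⇔ ~B | A | ~B | (~C & ~D) | D   (De Morgan)
⇔ ~B | A | (~C & ~D) | D   (simplify)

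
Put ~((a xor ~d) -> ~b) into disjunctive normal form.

(a & d & b) | (~a & ~d & b)

~((a xor ~d) -> ~b)
≡ ~(~(a xor ~d) | ~b)   (eliminate ->)
≡ ~(~((a & ~~d) | (~a & ~d)) | ~b)   (expand xor)
≡ ~~((a & ~~d) | (~a & ~d)) & ~~b   (De Morgan)
≡ ((a & ~~d) | (~a & ~d)) & ~~b   (double negation)
≡ ((a & d) | (~a & ~d)) & ~~b   (double negation)
≡ ((a & d) | (~a & ~d)) & b   (double negation)
≡ (a & d & b) | (~a & ~d & b)   (distribute & over |)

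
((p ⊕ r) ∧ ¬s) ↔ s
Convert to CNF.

(¬p ∨ r ∨ s) ∧ (¬r ∨ p ∨ s) ∧ ¬s

((p ⊕ r) ∧ ¬s) ↔ s
≡ (((p ⊕ r) ∧ ¬s) → s) ∧ (s → ((p ⊕ r) ∧ ¬s))   [eliminate ↔]
≡ (¬((p ⊕ r) ∧ ¬s) ∨ s) ∧ (s → ((p ⊕ r) ∧ ¬s))   [eliminate →]
≡ (¬((p ∨ r) ∧ ¬(p ∧ r) ∧ ¬s) ∨ s) ∧ (s → ((p ⊕ r) ∧ ¬s))   [expand ⊕]
≡ (¬((p ∨ r) ∧ ¬(p ∧ r) ∧ ¬s) ∨ s) ∧ (¬s ∨ ((p ⊕ r) ∧ ¬s))   [eliminate →]
≡ (¬((p ∨ r) ∧ ¬(p ∧ r) ∧ ¬s) ∨ s) ∧ (¬s ∨ ((p ∨ r) ∧ ¬(p ∧ r) ∧ ¬s))   [expand ⊕]
≡ (¬(p ∨ r) ∨ ¬¬(p ∧ r) ∨ ¬¬s ∨ s) ∧ (¬s ∨ ((p ∨ r) ∧ ¬(p ∧ r) ∧ ¬s))   [De Morgan]
≡ ((¬p ∧ ¬r) ∨ ¬¬(p ∧ r) ∨ ¬¬s ∨ s) ∧ (¬s ∨ ((p ∨ r) ∧ ¬(p ∧ r) ∧ ¬s))   [De Morgan]
≡ ((¬p ∧ ¬r) ∨ (p ∧ r) ∨ ¬¬s ∨ s) ∧ (¬s ∨ ((p ∨ r) ∧ ¬(p ∧ r) ∧ ¬s))   [double negation]
≡ ((¬p ∧ ¬r) ∨ (p ∧ r) ∨ s ∨ s) ∧ (¬s ∨ ((p ∨ r) ∧ ¬(p ∧ r) ∧ ¬s))   [double negation]
≡ ((¬p ∧ ¬r) ∨ (p ∧ r) ∨ s ∨ s) ∧ (¬s ∨ ((p ∨ r) ∧ (¬p ∨ ¬r) ∧ ¬s))   [De Morgan]
≡ (¬p ∨ p ∨ s ∨ s) ∧ (¬p ∨ r ∨ s ∨ s) ∧ (¬r ∨ p ∨ s ∨ s) ∧ (¬r ∨ r ∨ s ∨ s) ∧ (¬s ∨ p ∨ r) ∧ (¬s ∨ ¬p ∨ ¬r) ∧ (¬s ∨ ¬s)   [distribute ∨ over ∧]
≡ (¬p ∨ r ∨ s) ∧ (¬r ∨ p ∨ s) ∧ ¬s   [simplify]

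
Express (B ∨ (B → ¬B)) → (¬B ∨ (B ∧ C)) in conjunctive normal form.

(B ∨ (B → ¬B)) → (¬B ∨ (B ∧ C))
= ¬(B ∨ (B → ¬B)) ∨ ¬B ∨ (B ∧ C)   [eliminate →]
= ¬(B ∨ ¬B ∨ ¬B) ∨ ¬B ∨ (B ∧ C)   [eliminate →]
= (¬B ∧ ¬¬B ∧ ¬¬B) ∨ ¬B ∨ (B ∧ C)   [De Morgan]
= (¬B ∧ B ∧ ¬¬B) ∨ ¬B ∨ (B ∧ C)   [double negation]
= (¬B ∧ B ∧ B) ∨ ¬B ∨ (B ∧ C)   [double negation]
= (¬B ∨ ¬B ∨ B) ∧ (¬B ∨ ¬B ∨ C) ∧ (B ∨ ¬B ∨ B) ∧ (B ∨ ¬B ∨ C) ∧ (B ∨ ¬B ∨ B) ∧ (B ∨ ¬B ∨ C)   [distribute ∨ over ∧]
= ¬B ∨ C   [simplify]

¬B ∨ C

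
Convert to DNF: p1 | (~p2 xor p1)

p1 | (~p2 xor p1)
⇔ p1 | (~p2 & ~p1) | (~~p2 & p1)   [expand xor]
⇔ p1 | (~p2 & ~p1) | (p2 & p1)   [double negation]
⇔ p1 | (~p2 & ~p1)   [simplify]

p1 | (~p2 & ~p1)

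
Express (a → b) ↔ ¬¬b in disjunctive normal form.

(a ∧ ¬b) ∨ b

(a → b) ↔ ¬¬b
= ((a → b) → ¬¬b) ∧ (¬¬b → (a → b))
= (¬(a → b) ∨ ¬¬b) ∧ (¬¬b → (a → b))
= (¬(¬a ∨ b) ∨ ¬¬b) ∧ (¬¬b → (a → b))
= (¬(¬a ∨ b) ∨ ¬¬b) ∧ (¬¬¬b ∨ (a → b))
= (¬(¬a ∨ b) ∨ ¬¬b) ∧ (¬¬¬b ∨ ¬a ∨ b)
= ((¬¬a ∧ ¬b) ∨ ¬¬b) ∧ (¬¬¬b ∨ ¬a ∨ b)
= ((a ∧ ¬b) ∨ ¬¬b) ∧ (¬¬¬b ∨ ¬a ∨ b)
= ((a ∧ ¬b) ∨ b) ∧ (¬¬¬b ∨ ¬a ∨ b)
= ((a ∧ ¬b) ∨ b) ∧ (¬b ∨ ¬a ∨ b)
= (a ∧ ¬b ∧ ¬b) ∨ (a ∧ ¬b ∧ ¬a) ∨ (a ∧ ¬b ∧ b) ∨ (b ∧ ¬b) ∨ (b ∧ ¬a) ∨ (b ∧ b)
= (a ∧ ¬b) ∨ b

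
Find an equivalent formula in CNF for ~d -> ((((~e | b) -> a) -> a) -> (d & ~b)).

(d | e | a) & (d | ~b | a) & (d | ~a)

~d -> ((((~e | b) -> a) -> a) -> (d & ~b))
≡ ~~d | ((((~e | b) -> a) -> a) -> (d & ~b))
≡ ~~d | ~(((~e | b) -> a) -> a) | (d & ~b)
≡ ~~d | ~(~((~e | b) -> a) | a) | (d & ~b)
≡ ~~d | ~(~(~(~e | b) | a) | a) | (d & ~b)
≡ d | ~(~(~(~e | b) | a) | a) | (d & ~b)
≡ d | (~~(~(~e | b) | a) & ~a) | (d & ~b)
≡ d | ((~(~e | b) | a) & ~a) | (d & ~b)
≡ d | (((~~e & ~b) | a) & ~a) | (d & ~b)
≡ d | (((e & ~b) | a) & ~a) | (d & ~b)
≡ (d | e | a | d) & (d | e | a | ~b) & (d | ~b | a | d) & (d | ~b | a | ~b) & (d | ~a | d) & (d | ~a | ~b)
≡ (d | e | a) & (d | ~b | a) & (d | ~a)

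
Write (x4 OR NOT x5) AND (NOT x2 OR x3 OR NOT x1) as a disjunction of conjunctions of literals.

(x4 OR NOT x5) AND (NOT x2 OR x3 OR NOT x1)
= (x4 AND NOT x2) OR (x4 AND x3) OR (x4 AND NOT x1) OR (NOT x5 AND NOT x2) OR (NOT x5 AND x3) OR (NOT x5 AND NOT x1)   [distribute AND over OR]

(x4 AND NOT x2) OR (x4 AND x3) OR (x4 AND NOT x1) OR (NOT x5 AND NOT x2) OR (NOT x5 AND x3) OR (NOT x5 AND NOT x1)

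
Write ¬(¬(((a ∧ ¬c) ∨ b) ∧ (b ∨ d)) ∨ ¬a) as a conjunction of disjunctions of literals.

¬(¬(((a ∧ ¬c) ∨ b) ∧ (b ∨ d)) ∨ ¬a)
⇔ ¬¬(((a ∧ ¬c) ∨ b) ∧ (b ∨ d)) ∧ ¬¬a   [De Morgan]
⇔ ((a ∧ ¬c) ∨ b) ∧ (b ∨ d) ∧ ¬¬a   [double negation]
⇔ ((a ∧ ¬c) ∨ b) ∧ (b ∨ d) ∧ a   [double negation]
⇔ (a ∨ b) ∧ (¬c ∨ b) ∧ (b ∨ d) ∧ a   [distribute ∨ over ∧]
⇔ (¬c ∨ b) ∧ (b ∨ d) ∧ a   [simplify]

(¬c ∨ b) ∧ (b ∨ d) ∧ a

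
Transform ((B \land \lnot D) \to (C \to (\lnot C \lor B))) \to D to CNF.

(B \lor D) \land (C \lor D) \land (\lnot B \lor D)

((B \land \lnot D) \to (C \to (\lnot C \lor B))) \to D
≡ \lnot ((B \land \lnot D) \to (C \to (\lnot C \lor B))) \lor D   [eliminate \to]
≡ \lnot (\lnot (B \land \lnot D) \lor (C \to (\lnot C \lor B))) \lor D   [eliminate \to]
≡ \lnot (\lnot (B \land \lnot D) \lor \lnot C \lor \lnot C \lor B) \lor D   [eliminate \to]
≡ (\lnot \lnot (B \land \lnot D) \land \lnot \lnot C \land \lnot \lnot C \land \lnot B) \lor D   [De Morgan]
≡ (B \land \lnot D \land \lnot \lnot C \land \lnot \lnot C \land \lnot B) \lor D   [double negation]
≡ (B \land \lnot D \land C \land \lnot \lnot C \land \lnot B) \lor D   [double negation]
≡ (B \land \lnot D \land C \land C \land \lnot B) \lor D   [double negation]
≡ (B \lor D) \land (\lnot D \lor D) \land (C \lor D) \land (C \lor D) \land (\lnot B \lor D)   [distribute \lor over \land]
≡ (B \lor D) \land (C \lor D) \land (\lnot B \lor D)   [simplify]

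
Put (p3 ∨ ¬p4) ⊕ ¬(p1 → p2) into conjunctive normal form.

(p3 ∨ ¬p4 ∨ p1) ∧ (p3 ∨ ¬p4 ∨ ¬p2) ∧ (¬p3 ∨ ¬p1 ∨ p2) ∧ (p4 ∨ ¬p1 ∨ p2)

(p3 ∨ ¬p4) ⊕ ¬(p1 → p2)
≡ (p3 ∨ ¬p4 ∨ ¬(p1 → p2)) ∧ ¬((p3 ∨ ¬p4) ∧ ¬(p1 → p2))
≡ (p3 ∨ ¬p4 ∨ ¬(¬p1 ∨ p2)) ∧ ¬((p3 ∨ ¬p4) ∧ ¬(p1 → p2))
≡ (p3 ∨ ¬p4 ∨ ¬(¬p1 ∨ p2)) ∧ ¬((p3 ∨ ¬p4) ∧ ¬(¬p1 ∨ p2))
≡ (p3 ∨ ¬p4 ∨ (¬¬p1 ∧ ¬p2)) ∧ ¬((p3 ∨ ¬p4) ∧ ¬(¬p1 ∨ p2))
≡ (p3 ∨ ¬p4 ∨ (p1 ∧ ¬p2)) ∧ ¬((p3 ∨ ¬p4) ∧ ¬(¬p1 ∨ p2))
≡ (p3 ∨ ¬p4 ∨ (p1 ∧ ¬p2)) ∧ (¬(p3 ∨ ¬p4) ∨ ¬¬(¬p1 ∨ p2))
≡ (p3 ∨ ¬p4 ∨ (p1 ∧ ¬p2)) ∧ ((¬p3 ∧ ¬¬p4) ∨ ¬¬(¬p1 ∨ p2))
≡ (p3 ∨ ¬p4 ∨ (p1 ∧ ¬p2)) ∧ ((¬p3 ∧ p4) ∨ ¬¬(¬p1 ∨ p2))
≡ (p3 ∨ ¬p4 ∨ (p1 ∧ ¬p2)) ∧ ((¬p3 ∧ p4) ∨ ¬p1 ∨ p2)
≡ (p3 ∨ ¬p4 ∨ p1) ∧ (p3 ∨ ¬p4 ∨ ¬p2) ∧ (¬p3 ∨ ¬p1 ∨ p2) ∧ (p4 ∨ ¬p1 ∨ p2)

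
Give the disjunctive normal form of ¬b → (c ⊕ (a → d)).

¬b → (c ⊕ (a → d))
= ¬¬b ∨ (c ⊕ (a → d))   [eliminate →]
= ¬¬b ∨ (c ∧ ¬(a → d)) ∨ (¬c ∧ (a → d))   [expand ⊕]
= ¬¬b ∨ (c ∧ ¬(¬a ∨ d)) ∨ (¬c ∧ (a → d))   [eliminate →]
= ¬¬b ∨ (c ∧ ¬(¬a ∨ d)) ∨ (¬c ∧ (¬a ∨ d))   [eliminate →]
= b ∨ (c ∧ ¬(¬a ∨ d)) ∨ (¬c ∧ (¬a ∨ d))   [double negation]
= b ∨ (c ∧ ¬¬a ∧ ¬d) ∨ (¬c ∧ (¬a ∨ d))   [De Morgan]
= b ∨ (c ∧ a ∧ ¬d) ∨ (¬c ∧ (¬a ∨ d))   [double negation]
= b ∨ (c ∧ a ∧ ¬d) ∨ (¬c ∧ ¬a) ∨ (¬c ∧ d)   [distribute ∧ over ∨]

b ∨ (c ∧ a ∧ ¬d) ∨ (¬c ∧ ¬a) ∨ (¬c ∧ d)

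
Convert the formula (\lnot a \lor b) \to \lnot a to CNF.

(\lnot a \lor b) \to \lnot a
≡ \lnot (\lnot a \lor b) \lor \lnot a   [eliminate \to]
≡ (\lnot \lnot a \land \lnot b) \lor \lnot a   [De Morgan]
≡ (a \land \lnot b) \lor \lnot a   [double negation]
≡ (a \lor \lnot a) \land (\lnot b \lor \lnot a)   [distribute \lor over \land]
≡ \lnot b \lor \lnot a   [simplify]

\lnot b \lor \lnot a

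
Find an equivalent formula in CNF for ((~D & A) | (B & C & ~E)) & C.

(~D | B) & (~D | ~E) & (A | B) & (A | ~E) & C

((~D & A) | (B & C & ~E)) & C
≡ (~D | B) & (~D | C) & (~D | ~E) & (A | B) & (A | C) & (A | ~E) & C   [distribute | over &]
≡ (~D | B) & (~D | ~E) & (A | B) & (A | ~E) & C   [simplify]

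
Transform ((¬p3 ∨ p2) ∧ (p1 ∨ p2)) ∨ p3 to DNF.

((¬p3 ∨ p2) ∧ (p1 ∨ p2)) ∨ p3
≡ (¬p3 ∧ p1) ∨ (¬p3 ∧ p2) ∨ (p2 ∧ p1) ∨ (p2 ∧ p2) ∨ p3
≡ (¬p3 ∧ p1) ∨ p2 ∨ p3

(¬p3 ∧ p1) ∨ p2 ∨ p3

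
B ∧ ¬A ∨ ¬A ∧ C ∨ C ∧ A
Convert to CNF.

B ∧ ¬A ∨ ¬A ∧ C ∨ C ∧ A
⇔ (B ∨ ¬A ∨ C) ∧ (B ∨ ¬A ∨ A) ∧ (B ∨ C ∨ C) ∧ (B ∨ C ∨ A) ∧ (¬A ∨ ¬A ∨ C) ∧ (¬A ∨ ¬A ∨ A) ∧ (¬A ∨ C ∨ C) ∧ (¬A ∨ C ∨ A)   (distribute ∨ over ∧)
⇔ (B ∨ C) ∧ (¬A ∨ C)   (simplify)

(B ∨ C) ∧ (¬A ∨ C)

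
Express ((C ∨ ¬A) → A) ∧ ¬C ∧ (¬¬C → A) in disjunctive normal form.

¬C ∧ A

((C ∨ ¬A) → A) ∧ ¬C ∧ (¬¬C → A)
≡ (¬(C ∨ ¬A) ∨ A) ∧ ¬C ∧ (¬¬C → A)   [eliminate →]
≡ (¬(C ∨ ¬A) ∨ A) ∧ ¬C ∧ (¬¬¬C ∨ A)   [eliminate →]
≡ ((¬C ∧ ¬¬A) ∨ A) ∧ ¬C ∧ (¬¬¬C ∨ A)   [De Morgan]
≡ ((¬C ∧ A) ∨ A) ∧ ¬C ∧ (¬¬¬C ∨ A)   [double negation]
≡ ((¬C ∧ A) ∨ A) ∧ ¬C ∧ (¬C ∨ A)   [double negation]
≡ (¬C ∧ A ∧ ¬C ∧ ¬C) ∨ (¬C ∧ A ∧ ¬C ∧ A) ∨ (A ∧ ¬C ∧ ¬C) ∨ (A ∧ ¬C ∧ A)   [distribute ∧ over ∨]
≡ ¬C ∧ A   [simplify]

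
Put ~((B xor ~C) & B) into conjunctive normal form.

~((B xor ~C) & B)
≡ ~((B | ~C) & ~(B & ~C) & B)   [expand xor]
≡ ~(B | ~C) | ~~(B & ~C) | ~B   [De Morgan]
≡ (~B & ~~C) | ~~(B & ~C) | ~B   [De Morgan]
≡ (~B & C) | ~~(B & ~C) | ~B   [double negation]
≡ (~B & C) | (B & ~C) | ~B   [double negation]
≡ (~B | B | ~B) & (~B | ~C | ~B) & (C | B | ~B) & (C | ~C | ~B)   [distribute | over &]
≡ ~B | ~C   [simplify]

~B | ~C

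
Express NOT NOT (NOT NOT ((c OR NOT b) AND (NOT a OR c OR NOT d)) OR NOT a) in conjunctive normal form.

(c OR NOT b OR NOT a) AND (NOT a OR c OR NOT d)

NOT NOT (NOT NOT ((c OR NOT b) AND (NOT a OR c OR NOT d)) OR NOT a)
= NOT NOT ((c OR NOT b) AND (NOT a OR c OR NOT d)) OR NOT a   [double negation]
= ((c OR NOT b) AND (NOT a OR c OR NOT d)) OR NOT a   [double negation]
= (c OR NOT b OR NOT a) AND (NOT a OR c OR NOT d OR NOT a)   [distribute OR over AND]
= (c OR NOT b OR NOT a) AND (NOT a OR c OR NOT d)   [simplify]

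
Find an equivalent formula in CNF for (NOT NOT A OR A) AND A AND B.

A AND B

(NOT NOT A OR A) AND A AND B
≡ (A OR A) AND A AND B   [double negation]
≡ A AND B   [simplify]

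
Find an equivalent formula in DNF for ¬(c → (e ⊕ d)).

¬(c → (e ⊕ d))
= ¬(¬c ∨ (e ⊕ d))   [eliminate →]
= ¬(¬c ∨ (e ∧ ¬d) ∨ (¬e ∧ d))   [expand ⊕]
= ¬¬c ∧ ¬(e ∧ ¬d) ∧ ¬(¬e ∧ d)   [De Morgan]
= c ∧ ¬(e ∧ ¬d) ∧ ¬(¬e ∧ d)   [double negation]
= c ∧ (¬e ∨ ¬¬d) ∧ ¬(¬e ∧ d)   [De Morgan]
= c ∧ (¬e ∨ d) ∧ ¬(¬e ∧ d)   [double negation]
= c ∧ (¬e ∨ d) ∧ (¬¬e ∨ ¬d)   [De Morgan]
= c ∧ (¬e ∨ d) ∧ (e ∨ ¬d)   [double negation]
= (c ∧ ¬e ∧ e) ∨ (c ∧ ¬e ∧ ¬d) ∨ (c ∧ d ∧ e) ∨ (c ∧ d ∧ ¬d)   [distribute ∧ over ∨]
= (c ∧ ¬e ∧ ¬d) ∨ (c ∧ d ∧ e)   [simplify]

(c ∧ ¬e ∧ ¬d) ∨ (c ∧ d ∧ e)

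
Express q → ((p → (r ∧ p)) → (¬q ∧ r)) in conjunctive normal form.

q → ((p → (r ∧ p)) → (¬q ∧ r))
≡ ¬q ∨ ((p → (r ∧ p)) → (¬q ∧ r))   [eliminate →]
≡ ¬q ∨ ¬(p → (r ∧ p)) ∨ (¬q ∧ r)   [eliminate →]
≡ ¬q ∨ ¬(¬p ∨ (r ∧ p)) ∨ (¬q ∧ r)   [eliminate →]
≡ ¬q ∨ (¬¬p ∧ ¬(r ∧ p)) ∨ (¬q ∧ r)   [De Morgan]
≡ ¬q ∨ (p ∧ ¬(r ∧ p)) ∨ (¬q ∧ r)   [double negation]
≡ ¬q ∨ (p ∧ (¬r ∨ ¬p)) ∨ (¬q ∧ r)   [De Morgan]
≡ (¬q ∨ p ∨ ¬q) ∧ (¬q ∨ p ∨ r) ∧ (¬q ∨ ¬r ∨ ¬p ∨ ¬q) ∧ (¬q ∨ ¬r ∨ ¬p ∨ r)   [distribute ∨ over ∧]
≡ (¬q ∨ p) ∧ (¬q ∨ ¬r ∨ ¬p)   [simplify]

(¬q ∨ p) ∧ (¬q ∨ ¬r ∨ ¬p)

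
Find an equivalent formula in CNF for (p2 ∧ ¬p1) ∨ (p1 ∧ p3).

(p2 ∧ ¬p1) ∨ (p1 ∧ p3)
≡ (p2 ∨ p1) ∧ (p2 ∨ p3) ∧ (¬p1 ∨ p1) ∧ (¬p1 ∨ p3)   [distribute ∨ over ∧]
≡ (p2 ∨ p1) ∧ (p2 ∨ p3) ∧ (¬p1 ∨ p3)   [simplify]

(p2 ∨ p1) ∧ (p2 ∨ p3) ∧ (¬p1 ∨ p3)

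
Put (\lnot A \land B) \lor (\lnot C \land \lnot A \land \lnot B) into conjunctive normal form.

(\lnot A \land B) \lor (\lnot C \land \lnot A \land \lnot B)
≡ (\lnot A \lor \lnot C) \land (\lnot A \lor \lnot A) \land (\lnot A \lor \lnot B) \land (B \lor \lnot C) \land (B \lor \lnot A) \land (B \lor \lnot B)   — distribute \lor over \land
≡ \lnot A \land (B \lor \lnot C)   — simplify

\lnot A \land (B \lor \lnot C)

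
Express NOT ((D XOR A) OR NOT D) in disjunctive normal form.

A AND D

NOT ((D XOR A) OR NOT D)
= NOT ((D AND NOT A) OR (NOT D AND A) OR NOT D)   [expand XOR]
= NOT (D AND NOT A) AND NOT (NOT D AND A) AND NOT NOT D   [De Morgan]
= (NOT D OR NOT NOT A) AND NOT (NOT D AND A) AND NOT NOT D   [De Morgan]
= (NOT D OR A) AND NOT (NOT D AND A) AND NOT NOT D   [double negation]
= (NOT D OR A) AND (NOT NOT D OR NOT A) AND NOT NOT D   [De Morgan]
= (NOT D OR A) AND (D OR NOT A) AND NOT NOT D   [double negation]
= (NOT D OR A) AND (D OR NOT A) AND D   [double negation]
= (NOT D AND D AND D) OR (NOT D AND NOT A AND D) OR (A AND D AND D) OR (A AND NOT A AND D)   [distribute AND over OR]
= A AND D   [simplify]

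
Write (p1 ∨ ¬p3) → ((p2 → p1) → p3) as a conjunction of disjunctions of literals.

(¬p1 ∨ p3) ∧ (p3 ∨ p2)

(p1 ∨ ¬p3) → ((p2 → p1) → p3)
= ¬(p1 ∨ ¬p3) ∨ ((p2 → p1) → p3)   (eliminate →)
= ¬(p1 ∨ ¬p3) ∨ ¬(p2 → p1) ∨ p3   (eliminate →)
= ¬(p1 ∨ ¬p3) ∨ ¬(¬p2 ∨ p1) ∨ p3   (eliminate →)
= (¬p1 ∧ ¬¬p3) ∨ ¬(¬p2 ∨ p1) ∨ p3   (De Morgan)
= (¬p1 ∧ p3) ∨ ¬(¬p2 ∨ p1) ∨ p3   (double negation)
= (¬p1 ∧ p3) ∨ (¬¬p2 ∧ ¬p1) ∨ p3   (De Morgan)
= (¬p1 ∧ p3) ∨ (p2 ∧ ¬p1) ∨ p3   (double negation)
= (¬p1 ∨ p2 ∨ p3) ∧ (¬p1 ∨ ¬p1 ∨ p3) ∧ (p3 ∨ p2 ∨ p3) ∧ (p3 ∨ ¬p1 ∨ p3)   (distribute ∨ over ∧)
= (¬p1 ∨ p3) ∧ (p3 ∨ p2)   (simplify)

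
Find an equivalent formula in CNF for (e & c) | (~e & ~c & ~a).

(e & c) | (~e & ~c & ~a)
⇔ (e | ~e) & (e | ~c) & (e | ~a) & (c | ~e) & (c | ~c) & (c | ~a)   [distribute | over &]
⇔ (e | ~c) & (e | ~a) & (c | ~e) & (c | ~a)   [simplify]

(e | ~c) & (e | ~a) & (c | ~e) & (c | ~a)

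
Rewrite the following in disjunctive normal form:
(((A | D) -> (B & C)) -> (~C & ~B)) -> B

(~A & ~D & C) | B

(((A | D) -> (B & C)) -> (~C & ~B)) -> B
⇔ ~(((A | D) -> (B & C)) -> (~C & ~B)) | B   — eliminate ->
⇔ ~(~((A | D) -> (B & C)) | (~C & ~B)) | B   — eliminate ->
⇔ ~(~(~(A | D) | (B & C)) | (~C & ~B)) | B   — eliminate ->
⇔ (~~(~(A | D) | (B & C)) & ~(~C & ~B)) | B   — De Morgan
⇔ ((~(A | D) | (B & C)) & ~(~C & ~B)) | B   — double negation
⇔ (((~A & ~D) | (B & C)) & ~(~C & ~B)) | B   — De Morgan
⇔ (((~A & ~D) | (B & C)) & (~~C | ~~B)) | B   — De Morgan
⇔ (((~A & ~D) | (B & C)) & (C | ~~B)) | B   — double negation
⇔ (((~A & ~D) | (B & C)) & (C | B)) | B   — double negation
⇔ (~A & ~D & C) | (~A & ~D & B) | (B & C & C) | (B & C & B) | B   — distribute & over |
⇔ (~A & ~D & C) | B   — simplify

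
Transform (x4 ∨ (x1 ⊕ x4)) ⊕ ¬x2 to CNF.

(x4 ∨ (x1 ⊕ x4)) ⊕ ¬x2
⇔ (x4 ∨ (x1 ⊕ x4) ∨ ¬x2) ∧ ¬((x4 ∨ (x1 ⊕ x4)) ∧ ¬x2)   [expand ⊕]
⇔ (x4 ∨ ((x1 ∨ x4) ∧ ¬(x1 ∧ x4)) ∨ ¬x2) ∧ ¬((x4 ∨ (x1 ⊕ x4)) ∧ ¬x2)   [expand ⊕]
⇔ (x4 ∨ ((x1 ∨ x4) ∧ ¬(x1 ∧ x4)) ∨ ¬x2) ∧ ¬((x4 ∨ ((x1 ∨ x4) ∧ ¬(x1 ∧ x4))) ∧ ¬x2)   [expand ⊕]
⇔ (x4 ∨ ((x1 ∨ x4) ∧ (¬x1 ∨ ¬x4)) ∨ ¬x2) ∧ ¬((x4 ∨ ((x1 ∨ x4) ∧ ¬(x1 ∧ x4))) ∧ ¬x2)   [De Morgan]
⇔ (x4 ∨ ((x1 ∨ x4) ∧ (¬x1 ∨ ¬x4)) ∨ ¬x2) ∧ (¬(x4 ∨ ((x1 ∨ x4) ∧ ¬(x1 ∧ x4))) ∨ ¬¬x2)   [De Morgan]
⇔ (x4 ∨ ((x1 ∨ x4) ∧ (¬x1 ∨ ¬x4)) ∨ ¬x2) ∧ ((¬x4 ∧ ¬((x1 ∨ x4) ∧ ¬(x1 ∧ x4))) ∨ ¬¬x2)   [De Morgan]
⇔ (x4 ∨ ((x1 ∨ x4) ∧ (¬x1 ∨ ¬x4)) ∨ ¬x2) ∧ ((¬x4 ∧ (¬(x1 ∨ x4) ∨ ¬¬(x1 ∧ x4))) ∨ ¬¬x2)   [De Morgan]
⇔ (x4 ∨ ((x1 ∨ x4) ∧ (¬x1 ∨ ¬x4)) ∨ ¬x2) ∧ ((¬x4 ∧ ((¬x1 ∧ ¬x4) ∨ ¬¬(x1 ∧ x4))) ∨ ¬¬x2)   [De Morgan]
⇔ (x4 ∨ ((x1 ∨ x4) ∧ (¬x1 ∨ ¬x4)) ∨ ¬x2) ∧ ((¬x4 ∧ ((¬x1 ∧ ¬x4) ∨ (x1 ∧ x4))) ∨ ¬¬x2)   [double negation]
⇔ (x4 ∨ ((x1 ∨ x4) ∧ (¬x1 ∨ ¬x4)) ∨ ¬x2) ∧ ((¬x4 ∧ ((¬x1 ∧ ¬x4) ∨ (x1 ∧ x4))) ∨ x2)   [double negation]
⇔ (x4 ∨ x1 ∨ x4 ∨ ¬x2) ∧ (x4 ∨ ¬x1 ∨ ¬x4 ∨ ¬x2) ∧ (¬x4 ∨ x2) ∧ (¬x1 ∨ x1 ∨ x2) ∧ (¬x1 ∨ x4 ∨ x2) ∧ (¬x4 ∨ x1 ∨ x2) ∧ (¬x4 ∨ x4 ∨ x2)   [distribute ∨ over ∧]
⇔ (x4 ∨ x1 ∨ ¬x2) ∧ (¬x4 ∨ x2) ∧ (¬x1 ∨ x4 ∨ x2)   [simplify]

(x4 ∨ x1 ∨ ¬x2) ∧ (¬x4 ∨ x2) ∧ (¬x1 ∨ x4 ∨ x2)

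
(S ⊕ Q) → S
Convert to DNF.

(S ⊕ Q) → S
≡ ¬(S ⊕ Q) ∨ S   (eliminate →)
≡ ¬((S ∧ ¬Q) ∨ (¬S ∧ Q)) ∨ S   (expand ⊕)
≡ (¬(S ∧ ¬Q) ∧ ¬(¬S ∧ Q)) ∨ S   (De Morgan)
≡ ((¬S ∨ ¬¬Q) ∧ ¬(¬S ∧ Q)) ∨ S   (De Morgan)
≡ ((¬S ∨ Q) ∧ ¬(¬S ∧ Q)) ∨ S   (double negation)
≡ ((¬S ∨ Q) ∧ (¬¬S ∨ ¬Q)) ∨ S   (De Morgan)
≡ ((¬S ∨ Q) ∧ (S ∨ ¬Q)) ∨ S   (double negation)
≡ (¬S ∧ S) ∨ (¬S ∧ ¬Q) ∨ (Q ∧ S) ∨ (Q ∧ ¬Q) ∨ S   (distribute ∧ over ∨)
≡ (¬S ∧ ¬Q) ∨ S   (simplify)

(¬S ∧ ¬Q) ∨ S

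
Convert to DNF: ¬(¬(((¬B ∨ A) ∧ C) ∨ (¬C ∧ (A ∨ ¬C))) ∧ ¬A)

(¬B ∧ C) ∨ ¬C ∨ A

¬(¬(((¬B ∨ A) ∧ C) ∨ (¬C ∧ (A ∨ ¬C))) ∧ ¬A)
⇔ ¬¬(((¬B ∨ A) ∧ C) ∨ (¬C ∧ (A ∨ ¬C))) ∨ ¬¬A   [De Morgan]
⇔ ((¬B ∨ A) ∧ C) ∨ (¬C ∧ (A ∨ ¬C)) ∨ ¬¬A   [double negation]
⇔ ((¬B ∨ A) ∧ C) ∨ (¬C ∧ (A ∨ ¬C)) ∨ A   [double negation]
⇔ (¬B ∧ C) ∨ (A ∧ C) ∨ (¬C ∧ A) ∨ (¬C ∧ ¬C) ∨ A   [distribute ∧ over ∨]
⇔ (¬B ∧ C) ∨ ¬C ∨ A   [simplify]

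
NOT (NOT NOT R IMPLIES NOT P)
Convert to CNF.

NOT (NOT NOT R IMPLIES NOT P)
≡ NOT (NOT NOT NOT R OR NOT P)   (eliminate IMPLIES)
≡ NOT NOT NOT NOT R AND NOT NOT P   (De Morgan)
≡ NOT NOT R AND NOT NOT P   (double negation)
≡ R AND NOT NOT P   (double negation)
≡ R AND P   (double negation)

R AND P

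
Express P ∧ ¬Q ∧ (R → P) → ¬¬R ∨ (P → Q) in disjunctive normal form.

P ∧ ¬Q ∧ (R → P) → ¬¬R ∨ (P → Q)
= ¬(P ∧ ¬Q ∧ (R → P)) ∨ ¬¬R ∨ (P → Q)   — eliminate →
= ¬(P ∧ ¬Q ∧ (¬R ∨ P)) ∨ ¬¬R ∨ (P → Q)   — eliminate →
= ¬(P ∧ ¬Q ∧ (¬R ∨ P)) ∨ ¬¬R ∨ ¬P ∨ Q   — eliminate →
= ¬P ∨ ¬¬Q ∨ ¬(¬R ∨ P) ∨ ¬¬R ∨ ¬P ∨ Q   — De Morgan
= ¬P ∨ Q ∨ ¬(¬R ∨ P) ∨ ¬¬R ∨ ¬P ∨ Q   — double negation
= ¬P ∨ Q ∨ ¬¬R ∧ ¬P ∨ ¬¬R ∨ ¬P ∨ Q   — De Morgan
= ¬P ∨ Q ∨ R ∧ ¬P ∨ ¬¬R ∨ ¬P ∨ Q   — double negation
= ¬P ∨ Q ∨ R ∧ ¬P ∨ R ∨ ¬P ∨ Q   — double negation
= ¬P ∨ Q ∨ R   — simplify

¬P ∨ Q ∨ R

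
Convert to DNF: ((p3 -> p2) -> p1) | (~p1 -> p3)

((p3 -> p2) -> p1) | (~p1 -> p3)
= ~(p3 -> p2) | p1 | (~p1 -> p3)   (eliminate ->)
= ~(~p3 | p2) | p1 | (~p1 -> p3)   (eliminate ->)
= ~(~p3 | p2) | p1 | ~~p1 | p3   (eliminate ->)
= (~~p3 & ~p2) | p1 | ~~p1 | p3   (De Morgan)
= (p3 & ~p2) | p1 | ~~p1 | p3   (double negation)
= (p3 & ~p2) | p1 | p1 | p3   (double negation)
= p1 | p3   (simplify)

p1 | p3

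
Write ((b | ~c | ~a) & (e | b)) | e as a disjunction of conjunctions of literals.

b | e

((b | ~c | ~a) & (e | b)) | e
= (b & e) | (b & b) | (~c & e) | (~c & b) | (~a & e) | (~a & b) | e
= b | e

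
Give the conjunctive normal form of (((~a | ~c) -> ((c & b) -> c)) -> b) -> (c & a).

(~b | c) & (~b | a)

(((~a | ~c) -> ((c & b) -> c)) -> b) -> (c & a)
⇔ ~(((~a | ~c) -> ((c & b) -> c)) -> b) | (c & a)   [eliminate ->]
⇔ ~(~((~a | ~c) -> ((c & b) -> c)) | b) | (c & a)   [eliminate ->]
⇔ ~(~(~(~a | ~c) | ((c & b) -> c)) | b) | (c & a)   [eliminate ->]
⇔ ~(~(~(~a | ~c) | ~(c & b) | c) | b) | (c & a)   [eliminate ->]
⇔ (~~(~(~a | ~c) | ~(c & b) | c) & ~b) | (c & a)   [De Morgan]
⇔ ((~(~a | ~c) | ~(c & b) | c) & ~b) | (c & a)   [double negation]
⇔ (((~~a & ~~c) | ~(c & b) | c) & ~b) | (c & a)   [De Morgan]
⇔ (((a & ~~c) | ~(c & b) | c) & ~b) | (c & a)   [double negation]
⇔ (((a & c) | ~(c & b) | c) & ~b) | (c & a)   [double negation]
⇔ (((a & c) | ~c | ~b | c) & ~b) | (c & a)   [De Morgan]
⇔ (a | ~c | ~b | c | c) & (a | ~c | ~b | c | a) & (c | ~c | ~b | c | c) & (c | ~c | ~b | c | a) & (~b | c) & (~b | a)   [distribute | over &]
⇔ (~b | c) & (~b | a)   [simplify]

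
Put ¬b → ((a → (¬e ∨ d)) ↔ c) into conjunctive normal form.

(b ∨ a ∨ c) ∧ (b ∨ e ∨ c) ∧ (b ∨ ¬d ∨ c) ∧ (b ∨ ¬c ∨ ¬a ∨ ¬e ∨ d)

¬b → ((a → (¬e ∨ d)) ↔ c)
= ¬¬b ∨ ((a → (¬e ∨ d)) ↔ c)   — eliminate →
= ¬¬b ∨ (((a → (¬e ∨ d)) → c) ∧ (c → (a → (¬e ∨ d))))   — eliminate ↔
= ¬¬b ∨ ((¬(a → (¬e ∨ d)) ∨ c) ∧ (c → (a → (¬e ∨ d))))   — eliminate →
= ¬¬b ∨ ((¬(¬a ∨ ¬e ∨ d) ∨ c) ∧ (c → (a → (¬e ∨ d))))   — eliminate →
= ¬¬b ∨ ((¬(¬a ∨ ¬e ∨ d) ∨ c) ∧ (¬c ∨ (a → (¬e ∨ d))))   — eliminate →
= ¬¬b ∨ ((¬(¬a ∨ ¬e ∨ d) ∨ c) ∧ (¬c ∨ ¬a ∨ ¬e ∨ d))   — eliminate →
= b ∨ ((¬(¬a ∨ ¬e ∨ d) ∨ c) ∧ (¬c ∨ ¬a ∨ ¬e ∨ d))   — double negation
= b ∨ (((¬¬a ∧ ¬¬e ∧ ¬d) ∨ c) ∧ (¬c ∨ ¬a ∨ ¬e ∨ d))   — De Morgan
= b ∨ (((a ∧ ¬¬e ∧ ¬d) ∨ c) ∧ (¬c ∨ ¬a ∨ ¬e ∨ d))   — double negation
= b ∨ (((a ∧ e ∧ ¬d) ∨ c) ∧ (¬c ∨ ¬a ∨ ¬e ∨ d))   — double negation
= (b ∨ a ∨ c) ∧ (b ∨ e ∨ c) ∧ (b ∨ ¬d ∨ c) ∧ (b ∨ ¬c ∨ ¬a ∨ ¬e ∨ d)   — distribute ∨ over ∧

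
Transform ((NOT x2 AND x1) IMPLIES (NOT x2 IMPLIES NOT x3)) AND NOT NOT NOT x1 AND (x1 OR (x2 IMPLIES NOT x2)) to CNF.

((NOT x2 AND x1) IMPLIES (NOT x2 IMPLIES NOT x3)) AND NOT NOT NOT x1 AND (x1 OR (x2 IMPLIES NOT x2))
≡ (NOT (NOT x2 AND x1) OR (NOT x2 IMPLIES NOT x3)) AND NOT NOT NOT x1 AND (x1 OR (x2 IMPLIES NOT x2))
≡ (NOT (NOT x2 AND x1) OR NOT NOT x2 OR NOT x3) AND NOT NOT NOT x1 AND (x1 OR (x2 IMPLIES NOT x2))
≡ (NOT (NOT x2 AND x1) OR NOT NOT x2 OR NOT x3) AND NOT NOT NOT x1 AND (x1 OR NOT x2 OR NOT x2)
≡ (NOT NOT x2 OR NOT x1 OR NOT NOT x2 OR NOT x3) AND NOT NOT NOT x1 AND (x1 OR NOT x2 OR NOT x2)
≡ (x2 OR NOT x1 OR NOT NOT x2 OR NOT x3) AND NOT NOT NOT x1 AND (x1 OR NOT x2 OR NOT x2)
≡ (x2 OR NOT x1 OR x2 OR NOT x3) AND NOT NOT NOT x1 AND (x1 OR NOT x2 OR NOT x2)
≡ (x2 OR NOT x1 OR x2 OR NOT x3) AND NOT x1 AND (x1 OR NOT x2 OR NOT x2)
≡ NOT x1 AND (x1 OR NOT x2)

NOT x1 AND (x1 OR NOT x2)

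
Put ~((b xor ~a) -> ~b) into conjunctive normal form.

~((b xor ~a) -> ~b)
≡ ~(~(b xor ~a) | ~b)   (eliminate ->)
≡ ~(~((b | ~a) & ~(b & ~a)) | ~b)   (expand xor)
≡ ~~((b | ~a) & ~(b & ~a)) & ~~b   (De Morgan)
≡ (b | ~a) & ~(b & ~a) & ~~b   (double negation)
≡ (b | ~a) & (~b | ~~a) & ~~b   (De Morgan)
≡ (b | ~a) & (~b | a) & ~~b   (double negation)
≡ (b | ~a) & (~b | a) & b   (double negation)
≡ (~b | a) & b   (simplify)

(~b | a) & b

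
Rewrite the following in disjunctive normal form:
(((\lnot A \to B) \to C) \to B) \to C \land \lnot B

(((\lnot A \to B) \to C) \to B) \to C \land \lnot B
⇔ \lnot (((\lnot A \to B) \to C) \to B) \lor C \land \lnot B   (eliminate \to)
⇔ \lnot (\lnot ((\lnot A \to B) \to C) \lor B) \lor C \land \lnot B   (eliminate \to)
⇔ \lnot (\lnot (\lnot (\lnot A \to B) \lor C) \lor B) \lor C \land \lnot B   (eliminate \to)
⇔ \lnot (\lnot (\lnot (\lnot \lnot A \lor B) \lor C) \lor B) \lor C \land \lnot B   (eliminate \to)
⇔ \lnot \lnot (\lnot (\lnot \lnot A \lor B) \lor C) \land \lnot B \lor C \land \lnot B   (De Morgan)
⇔ (\lnot (\lnot \lnot A \lor B) \lor C) \land \lnot B \lor C \land \lnot B   (double negation)
⇔ (\lnot \lnot \lnot A \land \lnot B \lor C) \land \lnot B \lor C \land \lnot B   (De Morgan)
⇔ (\lnot A \land \lnot B \lor C) \land \lnot B \lor C \land \lnot B   (double negation)
⇔ \lnot A \land \lnot B \land \lnot B \lor C \land \lnot B \lor C \land \lnot B   (distribute \land over \lor)
⇔ \lnot A \land \lnot B \lor C \land \lnot B   (simplify)

\lnot A \land \lnot B \lor C \land \lnot B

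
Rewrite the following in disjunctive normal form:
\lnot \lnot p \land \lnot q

\lnot \lnot p \land \lnot q
≡ p \land \lnot q   — double negation

p \land \lnot q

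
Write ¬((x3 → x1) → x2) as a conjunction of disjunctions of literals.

(¬x3 ∨ x1) ∧ ¬x2

¬((x3 → x1) → x2)
= ¬(¬(x3 → x1) ∨ x2)   (eliminate →)
= ¬(¬(¬x3 ∨ x1) ∨ x2)   (eliminate →)
= ¬¬(¬x3 ∨ x1) ∧ ¬x2   (De Morgan)
= (¬x3 ∨ x1) ∧ ¬x2   (double negation)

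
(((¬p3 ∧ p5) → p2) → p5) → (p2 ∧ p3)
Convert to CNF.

(((¬p3 ∧ p5) → p2) → p5) → (p2 ∧ p3)
≡ ¬(((¬p3 ∧ p5) → p2) → p5) ∨ (p2 ∧ p3)
≡ ¬(¬((¬p3 ∧ p5) → p2) ∨ p5) ∨ (p2 ∧ p3)
≡ ¬(¬(¬(¬p3 ∧ p5) ∨ p2) ∨ p5) ∨ (p2 ∧ p3)
≡ (¬¬(¬(¬p3 ∧ p5) ∨ p2) ∧ ¬p5) ∨ (p2 ∧ p3)
≡ ((¬(¬p3 ∧ p5) ∨ p2) ∧ ¬p5) ∨ (p2 ∧ p3)
≡ ((¬¬p3 ∨ ¬p5 ∨ p2) ∧ ¬p5) ∨ (p2 ∧ p3)
≡ ((p3 ∨ ¬p5 ∨ p2) ∧ ¬p5) ∨ (p2 ∧ p3)
≡ (p3 ∨ ¬p5 ∨ p2 ∨ p2) ∧ (p3 ∨ ¬p5 ∨ p2 ∨ p3) ∧ (¬p5 ∨ p2) ∧ (¬p5 ∨ p3)
≡ (¬p5 ∨ p2) ∧ (¬p5 ∨ p3)

(¬p5 ∨ p2) ∧ (¬p5 ∨ p3)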